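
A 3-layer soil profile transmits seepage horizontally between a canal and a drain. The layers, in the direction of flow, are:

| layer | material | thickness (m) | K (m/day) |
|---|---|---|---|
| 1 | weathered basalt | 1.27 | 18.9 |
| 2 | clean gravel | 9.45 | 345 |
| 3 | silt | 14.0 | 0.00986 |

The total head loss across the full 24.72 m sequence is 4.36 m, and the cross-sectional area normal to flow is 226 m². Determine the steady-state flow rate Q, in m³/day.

Flow is perpendicular to layering, so the layers act in series and the equivalent K is the thickness-weighted harmonic mean.
Total thickness L = 1.27 + 9.45 + 14.0 = 24.72 m.
Σ(b_i/K_i) = 1.27/18.9 + 9.45/345 + 14.0/0.00986 = 1420 d.
K_eq = L / Σ(b_i/K_i) = 24.72 / 1420 = 0.01741 m/day.
Q = K_eq · A · (Δh/L) = 0.01741 × 226 × (4.36/24.72) = 0.6939 m³/day.

0.694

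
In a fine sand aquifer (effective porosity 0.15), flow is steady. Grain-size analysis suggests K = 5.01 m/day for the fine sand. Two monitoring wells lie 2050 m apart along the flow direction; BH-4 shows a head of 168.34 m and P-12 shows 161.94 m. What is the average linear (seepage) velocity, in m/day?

0.104

Hydraulic gradient i = (168.34 − 161.94) / 2050 = 6.4 / 2050 = 0.003122.
Darcy flux q = K · i = 5.010 × 0.003122 = 0.01564 m/day.
Seepage velocity v = q / n_e = 0.01564 / 0.15 = 0.1043 m/day.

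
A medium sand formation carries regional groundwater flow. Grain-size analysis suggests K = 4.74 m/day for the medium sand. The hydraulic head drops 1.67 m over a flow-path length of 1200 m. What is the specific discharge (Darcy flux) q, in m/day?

0.00660

Hydraulic gradient i = Δh / L = 1.67 / 1200 = 0.001392.
Specific discharge q = K · i = 4.740 × 0.001392 = 0.006597 m/day.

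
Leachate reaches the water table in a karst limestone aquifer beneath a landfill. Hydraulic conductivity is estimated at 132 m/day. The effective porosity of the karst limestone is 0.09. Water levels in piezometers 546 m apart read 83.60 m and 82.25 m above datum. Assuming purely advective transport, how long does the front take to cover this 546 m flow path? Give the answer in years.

Hydraulic gradient i = (83.60 − 82.25) / 546 = 1.35 / 546 = 0.002473.
Darcy flux q = K · i = 132.0 × 0.002473 = 0.3264 m/day.
Seepage velocity v = q / n_e = 0.3264 / 0.09 = 3.626 m/day.
Travel time t = L / v = 546 / 3.626 = 150.6 days = 0.4122 years.

0.412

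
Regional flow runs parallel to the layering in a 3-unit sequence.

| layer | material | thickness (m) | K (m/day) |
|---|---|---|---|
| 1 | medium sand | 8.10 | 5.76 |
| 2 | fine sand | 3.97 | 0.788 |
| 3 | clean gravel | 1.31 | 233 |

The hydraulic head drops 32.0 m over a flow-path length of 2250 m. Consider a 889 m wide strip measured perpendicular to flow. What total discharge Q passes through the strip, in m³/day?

4490

Flow is parallel to layering, so each bed carries its own Darcy discharge and the transmissivities add.
Σ(K_i·b_i) = 5.76×8.10 + 0.788×3.97 + 233×1.31 = 355.0 m²/day.
Hydraulic gradient i = Δh / L = 32.0 / 2250 = 0.01422.
Q = Σ(K_i·b_i) · W · i = 355.0 × 889 × 0.01422 = 4489 m³/day.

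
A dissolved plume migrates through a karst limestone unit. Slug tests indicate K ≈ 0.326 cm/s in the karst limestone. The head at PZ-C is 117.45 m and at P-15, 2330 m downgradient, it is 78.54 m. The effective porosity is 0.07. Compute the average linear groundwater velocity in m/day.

Convert K: 0.326 cm/s × 864 = 281.7 m/day.
Hydraulic gradient i = (117.45 − 78.54) / 2330 = 38.91 / 2330 = 0.01670.
Darcy flux q = K · i = 281.7 × 0.01670 = 4.704 m/day.
Seepage velocity v = q / n_e = 4.704 / 0.07 = 67.20 m/day.

67.2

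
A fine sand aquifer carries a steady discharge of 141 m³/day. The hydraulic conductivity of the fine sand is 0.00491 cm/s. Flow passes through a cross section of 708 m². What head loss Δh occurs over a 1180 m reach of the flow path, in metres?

Convert K: 0.00491 cm/s × 864 = 4.242 m/day.
From Q = K·A·i, i = Q / (K·A) = 141 / (4.242 × 708.0) = 0.04695.
Head loss Δh = i · L = 0.04695 × 1180 = 55.40 m.

55.4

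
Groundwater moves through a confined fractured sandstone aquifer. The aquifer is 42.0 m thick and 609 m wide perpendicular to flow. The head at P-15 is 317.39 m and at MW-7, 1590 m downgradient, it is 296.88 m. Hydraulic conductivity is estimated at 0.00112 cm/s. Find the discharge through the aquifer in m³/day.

319

Convert K: 0.00112 cm/s × 864 = 0.9677 m/day.
Cross-sectional area A = 609 × 42.0 = 25578 m².
Hydraulic gradient i = (317.39 − 296.88) / 1590 = 20.51 / 1590 = 0.01290.
Darcy's law: Q = K · A · i = 0.9677 × 25578 × 0.01290 = 319.3 m³/day.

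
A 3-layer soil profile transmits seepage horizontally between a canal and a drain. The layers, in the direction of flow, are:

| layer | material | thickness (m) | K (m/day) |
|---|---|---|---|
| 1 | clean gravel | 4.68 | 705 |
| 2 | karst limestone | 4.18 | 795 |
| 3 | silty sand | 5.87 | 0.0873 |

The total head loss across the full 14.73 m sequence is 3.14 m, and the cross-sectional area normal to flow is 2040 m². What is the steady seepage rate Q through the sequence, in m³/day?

95.2

Flow is perpendicular to layering, so the layers act in series and the equivalent K is the thickness-weighted harmonic mean.
Total thickness L = 4.68 + 4.18 + 5.87 = 14.73 m.
Σ(b_i/K_i) = 4.68/705 + 4.18/795 + 5.87/0.0873 = 67.25 d.
K_eq = L / Σ(b_i/K_i) = 14.73 / 67.25 = 0.2190 m/day.
Q = K_eq · A · (Δh/L) = 0.2190 × 2040 × (3.14/14.73) = 95.25 m³/day.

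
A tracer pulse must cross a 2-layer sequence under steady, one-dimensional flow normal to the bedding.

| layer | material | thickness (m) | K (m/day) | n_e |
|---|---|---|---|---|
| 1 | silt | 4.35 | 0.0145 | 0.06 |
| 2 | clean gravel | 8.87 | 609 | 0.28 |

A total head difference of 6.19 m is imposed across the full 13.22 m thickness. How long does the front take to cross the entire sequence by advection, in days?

133

With flow normal to the layers, continuity requires the same specific discharge q through every layer.
Σ(b_i/K_i) = 4.35/0.0145 + 8.87/609 = 300.0 d.
q = Δh / Σ(b_i/K_i) = 6.19 / 300.0 = 0.02063 m/day.
In each layer the seepage velocity is v_i = q/n_i, so the layer transit time is t_i = b_i·n_i / q:
  layer 1 (silt): t_1 = 4.35 × 0.06 / 0.02063 = 12.65 d
  layer 2 (clean gravel): t_2 = 8.87 × 0.28 / 0.02063 = 120.4 d
Total t = Σ t_i = 133.0 days.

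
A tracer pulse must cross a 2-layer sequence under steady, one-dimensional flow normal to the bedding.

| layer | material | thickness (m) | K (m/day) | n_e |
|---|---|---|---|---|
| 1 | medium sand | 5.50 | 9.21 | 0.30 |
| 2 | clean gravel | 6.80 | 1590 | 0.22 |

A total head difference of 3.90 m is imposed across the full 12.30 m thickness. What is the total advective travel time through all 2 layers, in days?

0.485

With flow normal to the layers, continuity requires the same specific discharge q through every layer.
Σ(b_i/K_i) = 5.50/9.21 + 6.80/1590 = 0.6015 d.
q = Δh / Σ(b_i/K_i) = 3.90 / 0.6015 = 6.484 m/day.
In each layer the seepage velocity is v_i = q/n_i, so the layer transit time is t_i = b_i·n_i / q:
  layer 1 (medium sand): t_1 = 5.50 × 0.30 / 6.484 = 0.2545 d
  layer 2 (clean gravel): t_2 = 6.80 × 0.22 / 6.484 = 0.2307 d
Total t = Σ t_i = 0.4852 days.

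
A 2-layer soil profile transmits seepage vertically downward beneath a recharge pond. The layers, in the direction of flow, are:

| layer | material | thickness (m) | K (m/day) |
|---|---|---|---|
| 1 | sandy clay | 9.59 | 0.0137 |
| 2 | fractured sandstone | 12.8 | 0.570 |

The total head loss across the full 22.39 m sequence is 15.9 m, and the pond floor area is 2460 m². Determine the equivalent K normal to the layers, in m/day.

0.0310

Flow is perpendicular to layering, so the layers act in series and the equivalent K is the thickness-weighted harmonic mean.
Total thickness L = 9.59 + 12.8 = 22.39 m.
Σ(b_i/K_i) = 9.59/0.0137 + 12.8/0.570 = 722.5 d.
K_eq = L / Σ(b_i/K_i) = 22.39 / 722.5 = 0.03099 m/day.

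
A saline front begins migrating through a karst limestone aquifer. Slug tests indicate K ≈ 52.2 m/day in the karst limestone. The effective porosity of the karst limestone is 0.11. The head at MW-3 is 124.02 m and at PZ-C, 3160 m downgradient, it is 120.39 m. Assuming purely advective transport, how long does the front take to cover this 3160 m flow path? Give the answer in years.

Hydraulic gradient i = (124.02 − 120.39) / 3160 = 3.63 / 3160 = 0.001149.
Darcy flux q = K · i = 52.20 × 0.001149 = 0.05996 m/day.
Seepage velocity v = q / n_e = 0.05996 / 0.11 = 0.5451 m/day.
Travel time t = L / v = 3160 / 0.5451 = 5797 days = 15.87 years.

15.9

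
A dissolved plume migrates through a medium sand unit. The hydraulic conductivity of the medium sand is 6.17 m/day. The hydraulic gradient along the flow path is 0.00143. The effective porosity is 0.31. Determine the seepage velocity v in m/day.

Hydraulic gradient i = 0.00143.
Darcy flux q = K · i = 6.170 × 0.001430 = 0.008823 m/day.
Seepage velocity v = q / n_e = 0.008823 / 0.31 = 0.02846 m/day.

0.0285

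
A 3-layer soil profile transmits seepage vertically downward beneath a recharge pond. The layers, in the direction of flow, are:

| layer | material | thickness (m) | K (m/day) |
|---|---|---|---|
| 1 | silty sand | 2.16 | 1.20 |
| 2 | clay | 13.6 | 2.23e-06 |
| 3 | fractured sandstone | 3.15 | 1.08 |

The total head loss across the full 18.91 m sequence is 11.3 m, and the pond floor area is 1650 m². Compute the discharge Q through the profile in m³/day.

Flow is perpendicular to layering, so the layers act in series and the equivalent K is the thickness-weighted harmonic mean.
Total thickness L = 2.16 + 13.6 + 3.15 = 18.91 m.
Σ(b_i/K_i) = 2.16/1.20 + 13.6/2.23e-06 + 3.15/1.08 = 6.099e+06 d.
K_eq = L / Σ(b_i/K_i) = 18.91 / 6.099e+06 = 3.101e-06 m/day.
Q = K_eq · A · (Δh/L) = 3.101e-06 × 1650 × (11.3/18.91) = 0.003057 m³/day.

0.00306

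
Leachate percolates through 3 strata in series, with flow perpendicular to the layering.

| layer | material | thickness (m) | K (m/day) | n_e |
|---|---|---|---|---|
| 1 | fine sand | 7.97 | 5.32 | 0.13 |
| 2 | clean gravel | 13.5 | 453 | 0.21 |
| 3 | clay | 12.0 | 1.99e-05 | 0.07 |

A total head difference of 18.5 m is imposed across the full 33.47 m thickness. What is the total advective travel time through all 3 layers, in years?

With flow normal to the layers, continuity requires the same specific discharge q through every layer.
Σ(b_i/K_i) = 7.97/5.32 + 13.5/453 + 12.0/1.99e-05 = 6.030e+05 d.
q = Δh / Σ(b_i/K_i) = 18.5 / 6.030e+05 = 3.068e-05 m/day.
In each layer the seepage velocity is v_i = q/n_i, so the layer transit time is t_i = b_i·n_i / q:
  layer 1 (fine sand): t_1 = 7.97 × 0.13 / 3.068e-05 = 33772 d
  layer 2 (clean gravel): t_2 = 13.5 × 0.21 / 3.068e-05 = 92408 d
  layer 3 (clay): t_3 = 12.0 × 0.07 / 3.068e-05 = 27380 d
Total t = Σ t_i = 1.536e+05 days = 420.4 years.

420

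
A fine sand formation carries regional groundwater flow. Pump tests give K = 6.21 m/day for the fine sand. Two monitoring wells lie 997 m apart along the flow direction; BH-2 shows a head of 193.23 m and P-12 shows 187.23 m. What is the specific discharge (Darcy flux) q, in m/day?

Hydraulic gradient i = (193.23 − 187.23) / 997 = 6 / 997 = 0.006018.
Specific discharge q = K · i = 6.210 × 0.006018 = 0.03737 m/day.

0.0374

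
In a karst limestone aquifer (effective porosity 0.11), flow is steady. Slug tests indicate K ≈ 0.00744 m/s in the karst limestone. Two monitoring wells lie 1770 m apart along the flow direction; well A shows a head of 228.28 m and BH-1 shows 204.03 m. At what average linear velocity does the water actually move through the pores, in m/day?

Convert K: 0.00744 m/s × 86400 = 642.8 m/day.
Hydraulic gradient i = (228.28 − 204.03) / 1770 = 24.25 / 1770 = 0.01370.
Darcy flux q = K · i = 642.8 × 0.01370 = 8.807 m/day.
Seepage velocity v = q / n_e = 8.807 / 0.11 = 80.06 m/day.

80.1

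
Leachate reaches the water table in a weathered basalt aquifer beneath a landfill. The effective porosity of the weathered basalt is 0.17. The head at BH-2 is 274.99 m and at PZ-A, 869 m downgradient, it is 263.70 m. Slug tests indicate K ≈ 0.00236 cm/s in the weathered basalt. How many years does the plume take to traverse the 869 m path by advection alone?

Convert K: 0.00236 cm/s × 864 = 2.039 m/day.
Hydraulic gradient i = (274.99 − 263.70) / 869 = 11.29 / 869 = 0.01299.
Darcy flux q = K · i = 2.039 × 0.01299 = 0.02649 m/day.
Seepage velocity v = q / n_e = 0.02649 / 0.17 = 0.1558 m/day.
Travel time t = L / v = 869 / 0.1558 = 5577 days = 15.27 years.

15.3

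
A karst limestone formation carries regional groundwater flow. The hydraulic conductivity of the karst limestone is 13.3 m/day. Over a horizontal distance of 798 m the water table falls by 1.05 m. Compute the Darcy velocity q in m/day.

Hydraulic gradient i = Δh / L = 1.05 / 798 = 0.001316.
Specific discharge q = K · i = 13.30 × 0.001316 = 0.01750 m/day.

0.0175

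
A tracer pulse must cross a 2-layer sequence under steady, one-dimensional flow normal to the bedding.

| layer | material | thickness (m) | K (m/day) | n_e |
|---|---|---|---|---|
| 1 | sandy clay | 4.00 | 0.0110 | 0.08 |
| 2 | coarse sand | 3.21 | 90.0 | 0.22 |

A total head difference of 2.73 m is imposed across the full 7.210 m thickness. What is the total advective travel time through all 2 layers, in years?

0.374

With flow normal to the layers, continuity requires the same specific discharge q through every layer.
Σ(b_i/K_i) = 4.00/0.0110 + 3.21/90.0 = 363.7 d.
q = Δh / Σ(b_i/K_i) = 2.73 / 363.7 = 0.007507 m/day.
In each layer the seepage velocity is v_i = q/n_i, so the layer transit time is t_i = b_i·n_i / q:
  layer 1 (sandy clay): t_1 = 4.00 × 0.08 / 0.007507 = 42.63 d
  layer 2 (coarse sand): t_2 = 3.21 × 0.22 / 0.007507 = 94.08 d
Total t = Σ t_i = 136.7 days = 0.3743 years.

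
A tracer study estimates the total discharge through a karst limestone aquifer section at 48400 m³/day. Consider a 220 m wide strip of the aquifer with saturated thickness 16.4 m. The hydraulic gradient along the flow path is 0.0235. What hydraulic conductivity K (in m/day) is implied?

Cross-sectional area A = 220 × 16.4 = 3608 m².
Hydraulic gradient i = 0.0235.
From Q = K·A·i, K = Q / (A·i) = 48400 / (3608 × 0.02350) = 570.8 m/day.

571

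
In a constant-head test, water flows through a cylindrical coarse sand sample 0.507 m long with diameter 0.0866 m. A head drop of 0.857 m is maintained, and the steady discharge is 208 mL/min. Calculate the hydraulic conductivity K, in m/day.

Cross-sectional area A = π·(d/2)² = π × (0.0866/2)² = 0.005890 m².
Convert discharge: 208 mL/min = 3.467e-06 m³/s.
Darcy's law rearranged: K = Q·L / (A·Δh) = 3.467e-06 × 0.507 / (0.005890 × 0.857) = 0.0003482 m/s = 30.08 m/day.

30.1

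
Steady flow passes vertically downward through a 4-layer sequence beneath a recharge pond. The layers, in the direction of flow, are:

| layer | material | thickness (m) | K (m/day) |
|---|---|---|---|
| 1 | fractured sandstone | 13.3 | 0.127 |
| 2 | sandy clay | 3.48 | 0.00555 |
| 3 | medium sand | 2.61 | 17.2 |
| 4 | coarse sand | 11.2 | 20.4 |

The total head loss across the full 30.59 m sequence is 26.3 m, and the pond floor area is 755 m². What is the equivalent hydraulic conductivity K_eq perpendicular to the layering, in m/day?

Flow is perpendicular to layering, so the layers act in series and the equivalent K is the thickness-weighted harmonic mean.
Total thickness L = 13.3 + 3.48 + 2.61 + 11.2 = 30.59 m.
Σ(b_i/K_i) = 13.3/0.127 + 3.48/0.00555 + 2.61/17.2 + 11.2/20.4 = 732.5 d.
K_eq = L / Σ(b_i/K_i) = 30.59 / 732.5 = 0.04176 m/day.

0.0418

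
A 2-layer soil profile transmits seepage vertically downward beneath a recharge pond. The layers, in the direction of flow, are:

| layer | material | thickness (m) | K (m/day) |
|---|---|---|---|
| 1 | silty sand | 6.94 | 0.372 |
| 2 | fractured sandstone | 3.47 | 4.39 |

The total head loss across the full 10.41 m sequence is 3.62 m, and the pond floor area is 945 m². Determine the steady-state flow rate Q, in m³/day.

176

Flow is perpendicular to layering, so the layers act in series and the equivalent K is the thickness-weighted harmonic mean.
Total thickness L = 6.94 + 3.47 = 10.41 m.
Σ(b_i/K_i) = 6.94/0.372 + 3.47/4.39 = 19.45 d.
K_eq = L / Σ(b_i/K_i) = 10.41 / 19.45 = 0.5353 m/day.
Q = K_eq · A · (Δh/L) = 0.5353 × 945 × (3.62/10.41) = 175.9 m³/day.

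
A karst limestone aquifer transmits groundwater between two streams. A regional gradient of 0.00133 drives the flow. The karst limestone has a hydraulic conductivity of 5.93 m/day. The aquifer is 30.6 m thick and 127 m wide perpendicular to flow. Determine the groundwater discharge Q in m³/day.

30.7

Cross-sectional area A = 127 × 30.6 = 3886 m².
Hydraulic gradient i = 0.00133.
Darcy's law: Q = K · A · i = 5.930 × 3886 × 0.001330 = 30.65 m³/day.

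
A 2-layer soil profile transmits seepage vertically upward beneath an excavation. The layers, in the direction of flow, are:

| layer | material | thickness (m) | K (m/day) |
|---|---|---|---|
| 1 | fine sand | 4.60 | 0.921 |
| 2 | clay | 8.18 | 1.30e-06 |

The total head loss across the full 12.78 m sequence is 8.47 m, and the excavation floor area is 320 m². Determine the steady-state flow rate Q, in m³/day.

Flow is perpendicular to layering, so the layers act in series and the equivalent K is the thickness-weighted harmonic mean.
Total thickness L = 4.60 + 8.18 = 12.78 m.
Σ(b_i/K_i) = 4.60/0.921 + 8.18/1.30e-06 = 6.292e+06 d.
K_eq = L / Σ(b_i/K_i) = 12.78 / 6.292e+06 = 2.031e-06 m/day.
Q = K_eq · A · (Δh/L) = 2.031e-06 × 320 × (8.47/12.78) = 0.0004307 m³/day.

0.000431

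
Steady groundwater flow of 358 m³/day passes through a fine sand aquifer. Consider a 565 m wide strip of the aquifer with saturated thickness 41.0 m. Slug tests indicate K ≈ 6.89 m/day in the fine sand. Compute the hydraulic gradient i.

0.00224

Cross-sectional area A = 565 × 41.0 = 23165 m².
From Q = K·A·i, i = Q / (K·A) = 358 / (6.890 × 23165) = 0.002243.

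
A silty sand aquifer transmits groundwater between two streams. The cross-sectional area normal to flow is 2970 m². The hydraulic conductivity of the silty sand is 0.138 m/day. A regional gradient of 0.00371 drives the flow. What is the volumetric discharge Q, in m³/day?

1.52

Hydraulic gradient i = 0.00371.
Darcy's law: Q = K · A · i = 0.1380 × 2970 × 0.003710 = 1.521 m³/day.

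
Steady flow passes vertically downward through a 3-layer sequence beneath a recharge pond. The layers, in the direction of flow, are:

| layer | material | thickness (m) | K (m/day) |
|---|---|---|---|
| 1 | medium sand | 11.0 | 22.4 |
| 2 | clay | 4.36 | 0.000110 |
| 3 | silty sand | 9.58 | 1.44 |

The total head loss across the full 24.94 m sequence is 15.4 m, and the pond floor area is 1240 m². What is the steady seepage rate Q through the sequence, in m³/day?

Flow is perpendicular to layering, so the layers act in series and the equivalent K is the thickness-weighted harmonic mean.
Total thickness L = 11.0 + 4.36 + 9.58 = 24.94 m.
Σ(b_i/K_i) = 11.0/22.4 + 4.36/0.000110 + 9.58/1.44 = 39644 d.
K_eq = L / Σ(b_i/K_i) = 24.94 / 39644 = 0.0006291 m/day.
Q = K_eq · A · (Δh/L) = 0.0006291 × 1240 × (15.4/24.94) = 0.4817 m³/day.

0.482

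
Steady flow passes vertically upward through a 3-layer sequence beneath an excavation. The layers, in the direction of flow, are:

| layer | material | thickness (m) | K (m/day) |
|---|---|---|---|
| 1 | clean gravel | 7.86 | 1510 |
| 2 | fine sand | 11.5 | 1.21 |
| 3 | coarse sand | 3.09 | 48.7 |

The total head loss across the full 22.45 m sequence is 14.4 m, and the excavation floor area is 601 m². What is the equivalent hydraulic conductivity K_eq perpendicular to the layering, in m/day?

2.35

Flow is perpendicular to layering, so the layers act in series and the equivalent K is the thickness-weighted harmonic mean.
Total thickness L = 7.86 + 11.5 + 3.09 = 22.45 m.
Σ(b_i/K_i) = 7.86/1510 + 11.5/1.21 + 3.09/48.7 = 9.573 d.
K_eq = L / Σ(b_i/K_i) = 22.45 / 9.573 = 2.345 m/day.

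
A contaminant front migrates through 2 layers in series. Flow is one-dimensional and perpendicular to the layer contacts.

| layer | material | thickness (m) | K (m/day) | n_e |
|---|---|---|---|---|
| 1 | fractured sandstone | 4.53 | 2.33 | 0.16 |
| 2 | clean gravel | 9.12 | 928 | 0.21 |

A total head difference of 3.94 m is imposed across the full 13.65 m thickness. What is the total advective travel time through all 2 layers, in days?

With flow normal to the layers, continuity requires the same specific discharge q through every layer.
Σ(b_i/K_i) = 4.53/2.33 + 9.12/928 = 1.954 d.
q = Δh / Σ(b_i/K_i) = 3.94 / 1.954 = 2.016 m/day.
In each layer the seepage velocity is v_i = q/n_i, so the layer transit time is t_i = b_i·n_i / q:
  layer 1 (fractured sandstone): t_1 = 4.53 × 0.16 / 2.016 = 0.3595 d
  layer 2 (clean gravel): t_2 = 9.12 × 0.21 / 2.016 = 0.9498 d
Total t = Σ t_i = 1.309 days.

1.31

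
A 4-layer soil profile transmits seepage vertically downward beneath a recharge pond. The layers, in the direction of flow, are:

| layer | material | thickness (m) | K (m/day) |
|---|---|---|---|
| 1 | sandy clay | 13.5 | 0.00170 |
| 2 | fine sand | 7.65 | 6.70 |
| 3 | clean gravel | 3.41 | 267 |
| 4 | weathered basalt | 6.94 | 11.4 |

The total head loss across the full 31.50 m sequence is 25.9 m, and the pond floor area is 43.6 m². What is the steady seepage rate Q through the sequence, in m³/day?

0.142

Flow is perpendicular to layering, so the layers act in series and the equivalent K is the thickness-weighted harmonic mean.
Total thickness L = 13.5 + 7.65 + 3.41 + 6.94 = 31.50 m.
Σ(b_i/K_i) = 13.5/0.00170 + 7.65/6.70 + 3.41/267 + 6.94/11.4 = 7943 d.
K_eq = L / Σ(b_i/K_i) = 31.50 / 7943 = 0.003966 m/day.
Q = K_eq · A · (Δh/L) = 0.003966 × 43.6 × (25.9/31.50) = 0.1422 m³/day.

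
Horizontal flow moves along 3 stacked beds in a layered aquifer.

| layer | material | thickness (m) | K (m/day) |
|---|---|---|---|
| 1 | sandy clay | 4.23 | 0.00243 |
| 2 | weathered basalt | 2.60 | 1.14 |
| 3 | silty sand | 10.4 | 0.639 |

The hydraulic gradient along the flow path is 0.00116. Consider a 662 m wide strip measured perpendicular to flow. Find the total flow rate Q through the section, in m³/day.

Flow is parallel to layering, so each bed carries its own Darcy discharge and the transmissivities add.
Σ(K_i·b_i) = 0.00243×4.23 + 1.14×2.60 + 0.639×10.4 = 9.620 m²/day.
Hydraulic gradient i = 0.00116.
Q = Σ(K_i·b_i) · W · i = 9.620 × 662 × 0.001160 = 7.387 m³/day.

7.39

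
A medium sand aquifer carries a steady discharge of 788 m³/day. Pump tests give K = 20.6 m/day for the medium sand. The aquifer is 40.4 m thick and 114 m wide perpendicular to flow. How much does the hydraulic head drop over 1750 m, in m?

Cross-sectional area A = 114 × 40.4 = 4606 m².
From Q = K·A·i, i = Q / (K·A) = 788 / (20.60 × 4606) = 0.008306.
Head loss Δh = i · L = 0.008306 × 1750 = 14.53 m.

14.5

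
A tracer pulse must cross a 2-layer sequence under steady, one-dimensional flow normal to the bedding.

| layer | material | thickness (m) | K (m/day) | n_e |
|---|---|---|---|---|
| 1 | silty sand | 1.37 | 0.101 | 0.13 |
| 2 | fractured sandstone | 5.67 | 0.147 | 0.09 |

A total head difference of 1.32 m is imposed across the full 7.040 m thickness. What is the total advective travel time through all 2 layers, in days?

With flow normal to the layers, continuity requires the same specific discharge q through every layer.
Σ(b_i/K_i) = 1.37/0.101 + 5.67/0.147 = 52.14 d.
q = Δh / Σ(b_i/K_i) = 1.32 / 52.14 = 0.02532 m/day.
In each layer the seepage velocity is v_i = q/n_i, so the layer transit time is t_i = b_i·n_i / q:
  layer 1 (silty sand): t_1 = 1.37 × 0.13 / 0.02532 = 7.034 d
  layer 2 (fractured sandstone): t_2 = 5.67 × 0.09 / 0.02532 = 20.16 d
Total t = Σ t_i = 27.19 days.

27.2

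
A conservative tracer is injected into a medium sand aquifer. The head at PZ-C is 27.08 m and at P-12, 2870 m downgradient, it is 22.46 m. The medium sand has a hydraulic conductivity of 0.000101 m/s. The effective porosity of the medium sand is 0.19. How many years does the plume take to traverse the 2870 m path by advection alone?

106

Convert K: 0.000101 m/s × 86400 = 8.726 m/day.
Hydraulic gradient i = (27.08 − 22.46) / 2870 = 4.62 / 2870 = 0.001610.
Darcy flux q = K · i = 8.726 × 0.001610 = 0.01405 m/day.
Seepage velocity v = q / n_e = 0.01405 / 0.19 = 0.07393 m/day.
Travel time t = L / v = 2870 / 0.07393 = 38819 days = 106.3 years.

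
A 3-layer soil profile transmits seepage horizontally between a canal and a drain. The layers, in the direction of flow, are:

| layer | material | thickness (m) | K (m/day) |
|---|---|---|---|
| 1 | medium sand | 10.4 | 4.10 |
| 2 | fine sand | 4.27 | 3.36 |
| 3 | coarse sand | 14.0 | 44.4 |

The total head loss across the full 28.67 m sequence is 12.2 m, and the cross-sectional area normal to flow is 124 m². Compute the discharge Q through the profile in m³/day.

367

Flow is perpendicular to layering, so the layers act in series and the equivalent K is the thickness-weighted harmonic mean.
Total thickness L = 10.4 + 4.27 + 14.0 = 28.67 m.
Σ(b_i/K_i) = 10.4/4.10 + 4.27/3.36 + 14.0/44.4 = 4.123 d.
K_eq = L / Σ(b_i/K_i) = 28.67 / 4.123 = 6.954 m/day.
Q = K_eq · A · (Δh/L) = 6.954 × 124 × (12.2/28.67) = 366.9 m³/day.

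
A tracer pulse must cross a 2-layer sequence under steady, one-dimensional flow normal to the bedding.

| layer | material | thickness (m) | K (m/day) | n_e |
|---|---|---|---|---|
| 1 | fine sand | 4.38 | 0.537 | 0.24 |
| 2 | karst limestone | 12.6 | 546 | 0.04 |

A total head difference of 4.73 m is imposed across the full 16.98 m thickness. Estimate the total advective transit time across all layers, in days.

With flow normal to the layers, continuity requires the same specific discharge q through every layer.
Σ(b_i/K_i) = 4.38/0.537 + 12.6/546 = 8.180 d.
q = Δh / Σ(b_i/K_i) = 4.73 / 8.180 = 0.5783 m/day.
In each layer the seepage velocity is v_i = q/n_i, so the layer transit time is t_i = b_i·n_i / q:
  layer 1 (fine sand): t_1 = 4.38 × 0.24 / 0.5783 = 1.818 d
  layer 2 (karst limestone): t_2 = 12.6 × 0.04 / 0.5783 = 0.8716 d
Total t = Σ t_i = 2.689 days.

2.69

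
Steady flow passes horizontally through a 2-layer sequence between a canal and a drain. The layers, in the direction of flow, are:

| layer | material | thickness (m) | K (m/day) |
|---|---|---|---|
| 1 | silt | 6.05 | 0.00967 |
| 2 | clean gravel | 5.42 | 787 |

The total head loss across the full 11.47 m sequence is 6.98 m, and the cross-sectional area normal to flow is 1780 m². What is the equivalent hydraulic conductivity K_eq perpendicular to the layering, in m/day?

0.0183

Flow is perpendicular to layering, so the layers act in series and the equivalent K is the thickness-weighted harmonic mean.
Total thickness L = 6.05 + 5.42 = 11.47 m.
Σ(b_i/K_i) = 6.05/0.00967 + 5.42/787 = 625.7 d.
K_eq = L / Σ(b_i/K_i) = 11.47 / 625.7 = 0.01833 m/day.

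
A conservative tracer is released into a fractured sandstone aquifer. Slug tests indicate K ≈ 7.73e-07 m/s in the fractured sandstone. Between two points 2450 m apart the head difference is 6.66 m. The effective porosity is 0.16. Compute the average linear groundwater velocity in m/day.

Convert K: 7.73e-07 m/s × 86400 = 0.06679 m/day.
Hydraulic gradient i = Δh / L = 6.66 / 2450 = 0.002718.
Darcy flux q = K · i = 0.06679 × 0.002718 = 0.0001816 m/day.
Seepage velocity v = q / n_e = 0.0001816 / 0.16 = 0.001135 m/day.

0.00113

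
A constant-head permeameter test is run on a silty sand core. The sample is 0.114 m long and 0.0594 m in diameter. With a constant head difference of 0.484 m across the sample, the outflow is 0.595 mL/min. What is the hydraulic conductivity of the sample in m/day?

Cross-sectional area A = π·(d/2)² = π × (0.0594/2)² = 0.002771 m².
Convert discharge: 0.595 mL/min = 9.917e-09 m³/s.
Darcy's law rearranged: K = Q·L / (A·Δh) = 9.917e-09 × 0.114 / (0.002771 × 0.484) = 8.429e-07 m/s = 0.07282 m/day.

0.0728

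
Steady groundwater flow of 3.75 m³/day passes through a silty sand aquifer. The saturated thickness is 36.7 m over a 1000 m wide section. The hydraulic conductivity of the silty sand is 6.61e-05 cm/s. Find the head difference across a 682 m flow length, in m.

Convert K: 6.61e-05 cm/s × 864 = 0.05711 m/day.
Cross-sectional area A = 1000 × 36.7 = 36700 m².
From Q = K·A·i, i = Q / (K·A) = 3.75 / (0.05711 × 36700) = 0.001789.
Head loss Δh = i · L = 0.001789 × 682 = 1.220 m.

1.22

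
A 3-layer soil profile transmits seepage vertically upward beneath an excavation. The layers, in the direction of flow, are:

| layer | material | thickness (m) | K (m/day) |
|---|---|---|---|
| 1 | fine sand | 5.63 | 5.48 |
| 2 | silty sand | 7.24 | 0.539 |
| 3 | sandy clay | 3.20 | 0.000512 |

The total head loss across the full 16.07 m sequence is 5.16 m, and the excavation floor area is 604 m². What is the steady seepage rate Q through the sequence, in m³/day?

0.498

Flow is perpendicular to layering, so the layers act in series and the equivalent K is the thickness-weighted harmonic mean.
Total thickness L = 5.63 + 7.24 + 3.20 = 16.07 m.
Σ(b_i/K_i) = 5.63/5.48 + 7.24/0.539 + 3.20/0.000512 = 6264 d.
K_eq = L / Σ(b_i/K_i) = 16.07 / 6264 = 0.002565 m/day.
Q = K_eq · A · (Δh/L) = 0.002565 × 604 × (5.16/16.07) = 0.4975 m³/day.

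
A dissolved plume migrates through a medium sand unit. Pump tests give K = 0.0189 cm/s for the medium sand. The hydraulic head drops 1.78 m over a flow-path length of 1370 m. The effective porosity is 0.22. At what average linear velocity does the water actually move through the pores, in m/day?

Convert K: 0.0189 cm/s × 864 = 16.33 m/day.
Hydraulic gradient i = Δh / L = 1.78 / 1370 = 0.001299.
Darcy flux q = K · i = 16.33 × 0.001299 = 0.02122 m/day.
Seepage velocity v = q / n_e = 0.02122 / 0.22 = 0.09644 m/day.

0.0964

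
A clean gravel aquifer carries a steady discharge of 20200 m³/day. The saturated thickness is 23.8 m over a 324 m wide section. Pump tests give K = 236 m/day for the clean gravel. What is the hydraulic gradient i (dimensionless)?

Cross-sectional area A = 324 × 23.8 = 7711 m².
From Q = K·A·i, i = Q / (K·A) = 20200 / (236.0 × 7711) = 0.01110.

0.0111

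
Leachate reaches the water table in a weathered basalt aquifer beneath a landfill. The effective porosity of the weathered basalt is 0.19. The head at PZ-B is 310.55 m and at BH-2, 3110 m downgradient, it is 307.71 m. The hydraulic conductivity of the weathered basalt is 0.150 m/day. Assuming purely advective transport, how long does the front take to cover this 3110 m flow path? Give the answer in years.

11800

Hydraulic gradient i = (310.55 − 307.71) / 3110 = 2.84 / 3110 = 0.0009132.
Darcy flux q = K · i = 0.1500 × 0.0009132 = 0.0001370 m/day.
Seepage velocity v = q / n_e = 0.0001370 / 0.19 = 0.0007209 m/day.
Travel time t = L / v = 3110 / 0.0007209 = 4.314e+06 days = 11811 years.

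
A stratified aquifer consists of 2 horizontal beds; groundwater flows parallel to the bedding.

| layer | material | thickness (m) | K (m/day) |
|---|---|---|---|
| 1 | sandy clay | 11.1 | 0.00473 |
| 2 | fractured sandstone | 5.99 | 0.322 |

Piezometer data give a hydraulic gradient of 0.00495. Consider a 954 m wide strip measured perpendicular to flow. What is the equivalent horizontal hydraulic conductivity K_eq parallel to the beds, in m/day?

Flow is parallel to layering, so each bed carries its own Darcy discharge and the transmissivities add.
Σ(K_i·b_i) = 0.00473×11.1 + 0.322×5.99 = 1.981 m²/day.
Total thickness b = 17.09 m, so K_eq = Σ(K_i·b_i)/b = 0.1159 m/day.

0.116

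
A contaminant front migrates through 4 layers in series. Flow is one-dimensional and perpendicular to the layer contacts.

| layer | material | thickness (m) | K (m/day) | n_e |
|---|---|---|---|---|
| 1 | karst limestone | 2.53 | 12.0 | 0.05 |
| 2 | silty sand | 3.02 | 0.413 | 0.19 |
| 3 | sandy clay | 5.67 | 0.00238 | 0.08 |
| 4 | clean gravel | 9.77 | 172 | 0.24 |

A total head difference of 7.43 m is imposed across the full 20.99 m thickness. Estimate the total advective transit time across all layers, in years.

With flow normal to the layers, continuity requires the same specific discharge q through every layer.
Σ(b_i/K_i) = 2.53/12.0 + 3.02/0.413 + 5.67/0.00238 + 9.77/172 = 2390 d.
q = Δh / Σ(b_i/K_i) = 7.43 / 2390 = 0.003109 m/day.
In each layer the seepage velocity is v_i = q/n_i, so the layer transit time is t_i = b_i·n_i / q:
  layer 1 (karst limestone): t_1 = 2.53 × 0.05 / 0.003109 = 40.69 d
  layer 2 (silty sand): t_2 = 3.02 × 0.19 / 0.003109 = 184.6 d
  layer 3 (sandy clay): t_3 = 5.67 × 0.08 / 0.003109 = 145.9 d
  layer 4 (clean gravel): t_4 = 9.77 × 0.24 / 0.003109 = 754.2 d
Total t = Σ t_i = 1125 days = 3.081 years.

3.08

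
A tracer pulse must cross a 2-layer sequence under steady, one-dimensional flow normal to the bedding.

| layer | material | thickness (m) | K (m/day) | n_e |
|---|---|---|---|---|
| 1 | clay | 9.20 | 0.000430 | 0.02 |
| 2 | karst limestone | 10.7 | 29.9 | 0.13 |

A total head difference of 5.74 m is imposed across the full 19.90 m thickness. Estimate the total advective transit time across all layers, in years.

With flow normal to the layers, continuity requires the same specific discharge q through every layer.
Σ(b_i/K_i) = 9.20/0.000430 + 10.7/29.9 = 21396 d.
q = Δh / Σ(b_i/K_i) = 5.74 / 21396 = 0.0002683 m/day.
In each layer the seepage velocity is v_i = q/n_i, so the layer transit time is t_i = b_i·n_i / q:
  layer 1 (clay): t_1 = 9.20 × 0.02 / 0.0002683 = 685.9 d
  layer 2 (karst limestone): t_2 = 10.7 × 0.13 / 0.0002683 = 5185 d
Total t = Σ t_i = 5871 days = 16.07 years.

16.1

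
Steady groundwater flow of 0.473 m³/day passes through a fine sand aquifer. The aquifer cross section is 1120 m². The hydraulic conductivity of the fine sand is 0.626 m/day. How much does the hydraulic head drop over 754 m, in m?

From Q = K·A·i, i = Q / (K·A) = 0.473 / (0.6260 × 1120) = 0.0006746.
Head loss Δh = i · L = 0.0006746 × 754 = 0.5087 m.

0.509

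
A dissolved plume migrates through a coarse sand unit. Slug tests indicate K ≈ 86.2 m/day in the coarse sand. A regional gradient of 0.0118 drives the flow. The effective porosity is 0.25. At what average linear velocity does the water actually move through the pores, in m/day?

4.07

Hydraulic gradient i = 0.0118.
Darcy flux q = K · i = 86.20 × 0.01180 = 1.017 m/day.
Seepage velocity v = q / n_e = 1.017 / 0.25 = 4.069 m/day.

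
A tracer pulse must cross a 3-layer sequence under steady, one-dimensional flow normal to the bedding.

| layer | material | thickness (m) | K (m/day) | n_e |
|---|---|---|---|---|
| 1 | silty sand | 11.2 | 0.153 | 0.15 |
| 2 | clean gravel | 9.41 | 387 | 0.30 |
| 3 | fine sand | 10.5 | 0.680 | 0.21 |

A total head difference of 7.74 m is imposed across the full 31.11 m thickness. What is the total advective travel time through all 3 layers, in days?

76.8

With flow normal to the layers, continuity requires the same specific discharge q through every layer.
Σ(b_i/K_i) = 11.2/0.153 + 9.41/387 + 10.5/0.680 = 88.67 d.
q = Δh / Σ(b_i/K_i) = 7.74 / 88.67 = 0.08729 m/day.
In each layer the seepage velocity is v_i = q/n_i, so the layer transit time is t_i = b_i·n_i / q:
  layer 1 (silty sand): t_1 = 11.2 × 0.15 / 0.08729 = 19.25 d
  layer 2 (clean gravel): t_2 = 9.41 × 0.30 / 0.08729 = 32.34 d
  layer 3 (fine sand): t_3 = 10.5 × 0.21 / 0.08729 = 25.26 d
Total t = Σ t_i = 76.85 days.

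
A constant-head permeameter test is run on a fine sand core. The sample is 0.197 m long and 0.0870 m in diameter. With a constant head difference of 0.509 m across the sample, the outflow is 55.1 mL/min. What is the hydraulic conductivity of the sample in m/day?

Cross-sectional area A = π·(d/2)² = π × (0.0870/2)² = 0.005945 m².
Convert discharge: 55.1 mL/min = 9.183e-07 m³/s.
Darcy's law rearranged: K = Q·L / (A·Δh) = 9.183e-07 × 0.197 / (0.005945 × 0.509) = 5.979e-05 m/s = 5.166 m/day.

5.17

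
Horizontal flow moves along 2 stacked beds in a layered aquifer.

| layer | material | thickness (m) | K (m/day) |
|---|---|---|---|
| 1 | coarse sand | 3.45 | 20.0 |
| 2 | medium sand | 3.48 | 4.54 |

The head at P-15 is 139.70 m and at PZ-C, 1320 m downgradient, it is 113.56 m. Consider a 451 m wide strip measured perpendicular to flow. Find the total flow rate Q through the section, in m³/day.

757

Flow is parallel to layering, so each bed carries its own Darcy discharge and the transmissivities add.
Σ(K_i·b_i) = 20.0×3.45 + 4.54×3.48 = 84.80 m²/day.
Hydraulic gradient i = (139.70 − 113.56) / 1320 = 26.14 / 1320 = 0.01980.
Q = Σ(K_i·b_i) · W · i = 84.80 × 451 × 0.01980 = 757.4 m³/day.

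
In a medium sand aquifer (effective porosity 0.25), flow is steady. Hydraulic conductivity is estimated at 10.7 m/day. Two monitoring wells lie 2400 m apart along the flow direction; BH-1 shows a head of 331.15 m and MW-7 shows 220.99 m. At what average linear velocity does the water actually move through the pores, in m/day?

Hydraulic gradient i = (331.15 − 220.99) / 2400 = 110.16 / 2400 = 0.04590.
Darcy flux q = K · i = 10.70 × 0.04590 = 0.4911 m/day.
Seepage velocity v = q / n_e = 0.4911 / 0.25 = 1.965 m/day.

1.96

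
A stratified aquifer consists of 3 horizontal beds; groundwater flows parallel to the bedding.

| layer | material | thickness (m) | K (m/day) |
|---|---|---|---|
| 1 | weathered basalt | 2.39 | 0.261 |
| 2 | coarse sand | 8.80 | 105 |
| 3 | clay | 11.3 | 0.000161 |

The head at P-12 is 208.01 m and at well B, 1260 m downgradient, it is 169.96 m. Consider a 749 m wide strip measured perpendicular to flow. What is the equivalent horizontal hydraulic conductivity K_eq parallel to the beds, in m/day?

41.1

Flow is parallel to layering, so each bed carries its own Darcy discharge and the transmissivities add.
Σ(K_i·b_i) = 0.261×2.39 + 105×8.80 + 0.000161×11.3 = 924.6 m²/day.
Total thickness b = 22.49 m, so K_eq = Σ(K_i·b_i)/b = 41.11 m/day.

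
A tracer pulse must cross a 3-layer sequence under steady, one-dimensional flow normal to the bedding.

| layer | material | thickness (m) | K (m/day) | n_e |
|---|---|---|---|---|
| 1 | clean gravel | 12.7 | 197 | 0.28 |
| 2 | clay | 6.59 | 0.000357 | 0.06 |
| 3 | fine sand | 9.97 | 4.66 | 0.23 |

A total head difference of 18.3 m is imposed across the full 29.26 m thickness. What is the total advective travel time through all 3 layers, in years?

17.2

With flow normal to the layers, continuity requires the same specific discharge q through every layer.
Σ(b_i/K_i) = 12.7/197 + 6.59/0.000357 + 9.97/4.66 = 18462 d.
q = Δh / Σ(b_i/K_i) = 18.3 / 18462 = 0.0009912 m/day.
In each layer the seepage velocity is v_i = q/n_i, so the layer transit time is t_i = b_i·n_i / q:
  layer 1 (clean gravel): t_1 = 12.7 × 0.28 / 0.0009912 = 3587 d
  layer 2 (clay): t_2 = 6.59 × 0.06 / 0.0009912 = 398.9 d
  layer 3 (fine sand): t_3 = 9.97 × 0.23 / 0.0009912 = 2313 d
Total t = Σ t_i = 6300 days = 17.25 years.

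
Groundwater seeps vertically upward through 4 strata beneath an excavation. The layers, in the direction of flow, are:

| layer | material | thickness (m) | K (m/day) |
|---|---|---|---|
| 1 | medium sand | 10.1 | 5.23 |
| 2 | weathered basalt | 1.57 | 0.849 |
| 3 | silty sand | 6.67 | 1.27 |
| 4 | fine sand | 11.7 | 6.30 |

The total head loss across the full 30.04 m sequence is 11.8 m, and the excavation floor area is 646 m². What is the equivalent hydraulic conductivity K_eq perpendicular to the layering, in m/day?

2.76

Flow is perpendicular to layering, so the layers act in series and the equivalent K is the thickness-weighted harmonic mean.
Total thickness L = 10.1 + 1.57 + 6.67 + 11.7 = 30.04 m.
Σ(b_i/K_i) = 10.1/5.23 + 1.57/0.849 + 6.67/1.27 + 11.7/6.30 = 10.89 d.
K_eq = L / Σ(b_i/K_i) = 30.04 / 10.89 = 2.759 m/day.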